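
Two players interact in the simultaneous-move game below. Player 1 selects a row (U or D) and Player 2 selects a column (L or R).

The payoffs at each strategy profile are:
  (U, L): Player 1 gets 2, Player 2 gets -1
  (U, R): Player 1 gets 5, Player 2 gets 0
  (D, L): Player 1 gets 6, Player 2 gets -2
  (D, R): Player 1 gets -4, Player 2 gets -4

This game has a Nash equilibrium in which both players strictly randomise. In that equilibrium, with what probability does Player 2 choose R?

Let q be the probability that Player 2 plays L. In a completely mixed equilibrium, Player 1 must be indifferent between U and D.
Player 1's expected payoff from U is 2q + 5(1−q); from D it is 6q − 4(1−q).
Setting these equal: −3q + 5 = 10q − 4, so q = 9/13.
Therefore Player 2 plays R with probability 1 − 9/13 = 4/13.

4/13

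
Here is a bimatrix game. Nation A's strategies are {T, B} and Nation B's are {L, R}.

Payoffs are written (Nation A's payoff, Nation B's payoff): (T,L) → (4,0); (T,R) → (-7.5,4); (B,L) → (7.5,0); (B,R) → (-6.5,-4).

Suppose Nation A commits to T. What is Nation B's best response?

Against T, Nation B earns 0 from L and 4 from R.
So R is the best response.

R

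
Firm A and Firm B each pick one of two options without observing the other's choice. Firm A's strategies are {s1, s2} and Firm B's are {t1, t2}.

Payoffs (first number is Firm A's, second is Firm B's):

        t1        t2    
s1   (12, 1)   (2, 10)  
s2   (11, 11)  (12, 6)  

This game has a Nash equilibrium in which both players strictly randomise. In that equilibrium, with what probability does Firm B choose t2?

1/11

Let y be the probability that Firm B plays t1. In a completely mixed equilibrium, Firm A must be indifferent between s1 and s2.
Firm A's expected payoff from s1 is 12y + 2(1−y); from s2 it is 11y + 12(1−y).
Setting these equal: 10y + 2 = −y + 12, so y = 10/11.
Therefore Firm B plays t2 with probability 1 − 10/11 = 1/11.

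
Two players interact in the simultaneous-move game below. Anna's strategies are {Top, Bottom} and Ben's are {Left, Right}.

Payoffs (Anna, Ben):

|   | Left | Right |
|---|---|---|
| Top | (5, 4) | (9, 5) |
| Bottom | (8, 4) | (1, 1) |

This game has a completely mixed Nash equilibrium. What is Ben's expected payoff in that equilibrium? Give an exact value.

First find x, the probability Anna plays Top, from Ben's indifference between Left and Right: 4x + 4(1−x) = 5x + (1−x), giving x = 3/4.
Since Ben is indifferent in equilibrium, Ben's expected payoff equals the payoff from either column against (3/4, 1/4). Using Left: 4(3/4) + 4(1/4) = 4.

4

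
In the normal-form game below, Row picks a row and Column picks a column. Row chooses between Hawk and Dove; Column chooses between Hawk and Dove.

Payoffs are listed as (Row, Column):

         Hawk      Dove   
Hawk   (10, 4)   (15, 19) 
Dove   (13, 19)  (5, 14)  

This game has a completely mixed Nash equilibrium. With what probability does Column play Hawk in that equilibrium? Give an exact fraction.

10/13

Let q be the probability that Column plays Hawk. In a completely mixed equilibrium, Row must be indifferent between Hawk and Dove.
Row's expected payoff from Hawk is 10q + 15(1−q); from Dove it is 13q + 5(1−q).
Setting these equal: −5q + 15 = 8q + 5, so q = 10/13.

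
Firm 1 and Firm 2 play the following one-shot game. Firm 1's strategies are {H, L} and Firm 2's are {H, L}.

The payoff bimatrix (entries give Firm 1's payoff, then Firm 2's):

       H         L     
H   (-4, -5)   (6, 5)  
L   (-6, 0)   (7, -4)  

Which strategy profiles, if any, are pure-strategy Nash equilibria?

(H, H): Firm 2 prefers L (5 > -5) — not an equilibrium.
(H, L): Firm 1 prefers L (7 > 6) — not an equilibrium.
(L, H): Firm 1 prefers H (-4 > -6) — not an equilibrium.
(L, L): Firm 2 prefers H (0 > -4) — not an equilibrium.

none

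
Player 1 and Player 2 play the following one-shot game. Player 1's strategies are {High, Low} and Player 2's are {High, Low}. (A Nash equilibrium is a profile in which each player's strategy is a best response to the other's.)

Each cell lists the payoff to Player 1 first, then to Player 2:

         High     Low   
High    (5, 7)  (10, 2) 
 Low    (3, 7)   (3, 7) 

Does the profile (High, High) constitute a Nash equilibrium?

At (High, High), Player 1 earns 5; switching to Low would give 3, so Player 1 has no profitable deviation.
Player 2 earns 7; switching to Low would give 2, so Player 2 has no profitable deviation.
Neither player can gain by a unilateral deviation, so this profile is a Nash equilibrium.

Yes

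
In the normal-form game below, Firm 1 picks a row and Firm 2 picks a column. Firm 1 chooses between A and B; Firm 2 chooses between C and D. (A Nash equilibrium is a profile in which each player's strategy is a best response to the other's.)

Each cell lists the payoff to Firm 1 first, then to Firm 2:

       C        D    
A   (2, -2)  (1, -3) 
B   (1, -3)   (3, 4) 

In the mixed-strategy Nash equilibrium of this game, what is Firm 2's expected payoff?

First find x, the probability Firm 1 plays A, from Firm 2's indifference between C and D: −2x − 3(1−x) = −3x + 4(1−x), giving x = 7/8.
Since Firm 2 is indifferent in equilibrium, Firm 2's expected payoff equals the payoff from either column against (7/8, 1/8). Using C: −2(7/8) − 3(1/8) = -17/8.

-17/8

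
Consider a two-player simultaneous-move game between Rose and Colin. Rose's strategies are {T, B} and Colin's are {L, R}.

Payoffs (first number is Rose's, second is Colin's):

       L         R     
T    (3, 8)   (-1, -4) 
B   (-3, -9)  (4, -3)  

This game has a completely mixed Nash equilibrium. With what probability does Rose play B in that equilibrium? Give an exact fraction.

2/3

Let r be the probability that Rose plays T. In a completely mixed equilibrium, Colin must be indifferent between L and R.
Colin's expected payoff from L is 8r − 9(1−r); from R it is −4r − 3(1−r).
Setting these equal: 17r − 9 = −r − 3, so r = 1/3.
Therefore Rose plays B with probability 1 − 1/3 = 2/3.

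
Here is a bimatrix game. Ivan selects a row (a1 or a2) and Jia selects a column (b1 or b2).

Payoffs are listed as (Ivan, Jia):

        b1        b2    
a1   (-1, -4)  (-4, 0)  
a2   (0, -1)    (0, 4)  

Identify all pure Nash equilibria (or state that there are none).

(a2, b2)

(a1, b1): Ivan prefers a2 (0 > -1); Jia prefers b2 (0 > -4) — not an equilibrium.
(a1, b2): Ivan prefers a2 (0 > -4) — not an equilibrium.
(a2, b1): Jia prefers b2 (4 > -1) — not an equilibrium.
(a2, b2): Ivan gets 0 ≥ -4 from a1, and Jia gets 4 ≥ -1 from b1 — Nash equilibrium.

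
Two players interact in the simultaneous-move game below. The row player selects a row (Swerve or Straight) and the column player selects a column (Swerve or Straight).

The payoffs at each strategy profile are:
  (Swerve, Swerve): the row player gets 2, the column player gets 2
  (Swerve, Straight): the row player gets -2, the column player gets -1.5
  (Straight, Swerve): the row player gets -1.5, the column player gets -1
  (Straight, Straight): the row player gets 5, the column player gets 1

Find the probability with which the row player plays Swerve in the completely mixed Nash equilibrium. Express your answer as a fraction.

4/11

Let r be the probability that the row player plays Swerve. In a completely mixed equilibrium, the column player must be indifferent between Swerve and Straight.
The column player's expected payoff from Swerve is 2r − (1−r); from Straight it is −1.5r + (1−r).
Setting these equal: 3r − 1 = −2.5r + 1, so r = 4/11.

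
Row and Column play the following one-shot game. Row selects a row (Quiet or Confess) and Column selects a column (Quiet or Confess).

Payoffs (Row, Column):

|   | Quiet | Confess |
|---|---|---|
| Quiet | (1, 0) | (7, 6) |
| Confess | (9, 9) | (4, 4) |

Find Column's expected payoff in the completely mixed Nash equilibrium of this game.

First find x, the probability Row plays Quiet, from Column's indifference between Quiet and Confess: 9(1−x) = 6x + 4(1−x), giving x = 5/11.
Since Column is indifferent in equilibrium, Column's expected payoff equals the payoff from either column against (5/11, 6/11). Using Quiet: 9(6/11) = 54/11.

54/11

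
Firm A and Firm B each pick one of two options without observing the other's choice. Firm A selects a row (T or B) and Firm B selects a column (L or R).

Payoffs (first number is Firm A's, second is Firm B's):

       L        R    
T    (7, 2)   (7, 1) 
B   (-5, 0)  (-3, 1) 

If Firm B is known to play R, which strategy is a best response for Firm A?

T

Against R, Firm A earns 7 from T and -3 from B.
So T is the best response.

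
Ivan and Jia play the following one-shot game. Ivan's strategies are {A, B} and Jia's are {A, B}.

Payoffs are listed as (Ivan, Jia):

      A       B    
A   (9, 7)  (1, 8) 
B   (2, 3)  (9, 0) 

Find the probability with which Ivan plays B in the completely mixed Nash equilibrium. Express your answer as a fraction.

1/4

Let p be the probability that Ivan plays A. In a completely mixed equilibrium, Jia must be indifferent between A and B.
Jia's expected payoff from A is 7p + 3(1−p); from B it is 8p.
Setting these equal: 4p + 3 = 8p, so p = 3/4.
Therefore Ivan plays B with probability 1 − 3/4 = 1/4.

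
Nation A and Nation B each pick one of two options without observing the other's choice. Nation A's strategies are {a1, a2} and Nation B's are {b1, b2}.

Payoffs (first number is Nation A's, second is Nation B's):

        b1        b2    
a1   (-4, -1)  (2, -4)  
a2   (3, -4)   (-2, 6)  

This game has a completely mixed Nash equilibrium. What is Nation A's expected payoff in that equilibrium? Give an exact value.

-2/11

First find y, the probability Nation B plays b1, from Nation A's indifference between a1 and a2: −4y + 2(1−y) = 3y − 2(1−y), giving y = 4/11.
Since Nation A is indifferent in equilibrium, Nation A's expected payoff equals the payoff from either row against (4/11, 7/11). Using a1: −4(4/11) + 2(7/11) = -2/11.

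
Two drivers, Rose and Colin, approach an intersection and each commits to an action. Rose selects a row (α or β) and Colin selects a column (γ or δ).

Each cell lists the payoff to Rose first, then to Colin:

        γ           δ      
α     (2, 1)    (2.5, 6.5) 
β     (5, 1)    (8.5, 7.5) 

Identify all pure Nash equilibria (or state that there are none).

(β, δ)

(α, γ): Rose prefers β (5 > 2); Colin prefers δ (6.5 > 1) — not an equilibrium.
(α, δ): Rose prefers β (8.5 > 2.5) — not an equilibrium.
(β, γ): Colin prefers δ (7.5 > 1) — not an equilibrium.
(β, δ): Rose gets 8.5 ≥ 2.5 from α, and Colin gets 7.5 ≥ 1 from γ — Nash equilibrium.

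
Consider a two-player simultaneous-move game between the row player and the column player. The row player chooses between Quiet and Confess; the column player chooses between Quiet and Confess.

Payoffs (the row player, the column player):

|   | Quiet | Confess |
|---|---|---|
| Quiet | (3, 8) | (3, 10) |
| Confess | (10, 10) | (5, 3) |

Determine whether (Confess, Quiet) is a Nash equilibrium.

At (Confess, Quiet), the row player earns 10; switching to Quiet would give 3, so the row player has no profitable deviation.
The column player earns 10; switching to Confess would give 3, so the column player has no profitable deviation.
Neither player can gain by a unilateral deviation, so this profile is a Nash equilibrium.

Yes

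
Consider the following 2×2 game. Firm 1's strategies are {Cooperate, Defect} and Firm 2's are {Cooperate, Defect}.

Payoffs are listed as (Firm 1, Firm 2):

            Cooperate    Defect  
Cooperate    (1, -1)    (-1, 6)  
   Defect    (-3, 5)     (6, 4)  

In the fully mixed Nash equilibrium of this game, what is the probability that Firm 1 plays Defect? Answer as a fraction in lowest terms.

Let x be the probability that Firm 1 plays Cooperate. In a completely mixed equilibrium, Firm 2 must be indifferent between Cooperate and Defect.
Firm 2's expected payoff from Cooperate is −x + 5(1−x); from Defect it is 6x + 4(1−x).
Setting these equal: −6x + 5 = 2x + 4, so x = 1/8.
Therefore Firm 1 plays Defect with probability 1 − 1/8 = 7/8.

7/8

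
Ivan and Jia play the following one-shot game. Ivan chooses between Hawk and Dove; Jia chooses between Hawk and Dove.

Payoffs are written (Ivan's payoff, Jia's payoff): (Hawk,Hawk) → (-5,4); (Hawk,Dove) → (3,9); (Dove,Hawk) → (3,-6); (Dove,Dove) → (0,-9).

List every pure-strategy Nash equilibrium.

(Hawk, Hawk): Ivan prefers Dove (3 > -5); Jia prefers Dove (9 > 4) — not an equilibrium.
(Hawk, Dove): Ivan gets 3 ≥ 0 from Dove, and Jia gets 9 ≥ 4 from Hawk — Nash equilibrium.
(Dove, Hawk): Ivan gets 3 ≥ -5 from Hawk, and Jia gets -6 ≥ -9 from Dove — Nash equilibrium.
(Dove, Dove): Ivan prefers Hawk (3 > 0); Jia prefers Hawk (-6 > -9) — not an equilibrium.

(Hawk, Dove) and (Dove, Hawk)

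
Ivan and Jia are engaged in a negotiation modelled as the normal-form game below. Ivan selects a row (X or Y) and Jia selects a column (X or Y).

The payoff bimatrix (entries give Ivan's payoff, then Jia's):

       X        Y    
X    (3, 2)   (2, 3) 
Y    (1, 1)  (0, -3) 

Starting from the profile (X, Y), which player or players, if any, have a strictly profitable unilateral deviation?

Ivan at (X, Y) earns 2; deviating to Y yields 0 — not better.
Jia earns 3; deviating to X yields 2 — not better.
Neither player can strictly improve; the profile is a Nash equilibrium.

Neither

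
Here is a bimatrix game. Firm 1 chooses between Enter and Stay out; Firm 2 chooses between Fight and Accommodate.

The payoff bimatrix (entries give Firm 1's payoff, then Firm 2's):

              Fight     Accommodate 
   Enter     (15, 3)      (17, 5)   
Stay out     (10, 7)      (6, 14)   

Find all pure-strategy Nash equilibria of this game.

(Enter, Fight): Firm 2 prefers Accommodate (5 > 3) — not an equilibrium.
(Enter, Accommodate): Firm 1 gets 17 ≥ 6 from Stay out, and Firm 2 gets 5 ≥ 3 from Fight — Nash equilibrium.
(Stay out, Fight): Firm 1 prefers Enter (15 > 10); Firm 2 prefers Accommodate (14 > 7) — not an equilibrium.
(Stay out, Accommodate): Firm 1 prefers Enter (17 > 6) — not an equilibrium.

(Enter, Accommodate)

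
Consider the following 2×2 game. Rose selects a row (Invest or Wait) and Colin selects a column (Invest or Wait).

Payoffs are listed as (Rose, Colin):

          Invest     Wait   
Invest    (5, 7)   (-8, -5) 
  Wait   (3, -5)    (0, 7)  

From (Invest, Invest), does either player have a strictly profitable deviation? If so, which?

Neither

Rose at (Invest, Invest) earns 5; deviating to Wait yields 3 — not better.
Colin earns 7; deviating to Wait yields -5 — not better.
Neither player can strictly improve; the profile is a Nash equilibrium.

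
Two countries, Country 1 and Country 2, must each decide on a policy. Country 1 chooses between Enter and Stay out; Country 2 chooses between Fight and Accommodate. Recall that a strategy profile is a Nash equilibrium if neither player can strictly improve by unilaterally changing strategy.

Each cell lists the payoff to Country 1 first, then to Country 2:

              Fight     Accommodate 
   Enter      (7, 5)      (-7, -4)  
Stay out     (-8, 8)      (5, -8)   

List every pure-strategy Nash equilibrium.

(Enter, Fight)

(Enter, Fight): Country 1 gets 7 ≥ -8 from Stay out, and Country 2 gets 5 ≥ -4 from Accommodate — Nash equilibrium.
(Enter, Accommodate): Country 1 prefers Stay out (5 > -7); Country 2 prefers Fight (5 > -4) — not an equilibrium.
(Stay out, Fight): Country 1 prefers Enter (7 > -8) — not an equilibrium.
(Stay out, Accommodate): Country 2 prefers Fight (8 > -8) — not an equilibrium.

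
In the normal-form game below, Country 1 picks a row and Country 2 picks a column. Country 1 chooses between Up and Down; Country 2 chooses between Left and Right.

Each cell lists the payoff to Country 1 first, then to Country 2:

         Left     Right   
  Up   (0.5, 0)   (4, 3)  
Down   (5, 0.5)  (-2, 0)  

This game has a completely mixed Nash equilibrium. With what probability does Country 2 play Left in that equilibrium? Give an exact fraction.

Let c be the probability that Country 2 plays Left. In a completely mixed equilibrium, Country 1 must be indifferent between Up and Down.
Country 1's expected payoff from Up is 0.5c + 4(1−c); from Down it is 5c − 2(1−c).
Setting these equal: −3.5c + 4 = 7c − 2, so c = 4/7.

4/7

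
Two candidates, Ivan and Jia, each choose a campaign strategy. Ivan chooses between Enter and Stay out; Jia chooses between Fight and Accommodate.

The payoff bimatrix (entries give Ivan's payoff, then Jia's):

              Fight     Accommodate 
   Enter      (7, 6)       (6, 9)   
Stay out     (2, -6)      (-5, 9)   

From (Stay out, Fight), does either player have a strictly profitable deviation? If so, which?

Ivan at (Stay out, Fight) earns 2; deviating to Enter yields 7 — a strict improvement.
Jia earns -6; deviating to Accommodate yields 9 — a strict improvement.
Both Ivan and Jia have strictly profitable deviations.

Both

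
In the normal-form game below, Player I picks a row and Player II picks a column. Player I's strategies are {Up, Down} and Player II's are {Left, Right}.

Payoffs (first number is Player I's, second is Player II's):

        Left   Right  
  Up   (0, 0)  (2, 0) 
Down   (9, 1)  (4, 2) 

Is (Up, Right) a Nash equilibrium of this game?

No

At (Up, Right), Player I earns 2; switching to Down would give 4, so Player I would deviate.
Player II earns 0; switching to Left would give 0, so Player II has no profitable deviation.
Since at least one player can profitably deviate, this is not a Nash equilibrium.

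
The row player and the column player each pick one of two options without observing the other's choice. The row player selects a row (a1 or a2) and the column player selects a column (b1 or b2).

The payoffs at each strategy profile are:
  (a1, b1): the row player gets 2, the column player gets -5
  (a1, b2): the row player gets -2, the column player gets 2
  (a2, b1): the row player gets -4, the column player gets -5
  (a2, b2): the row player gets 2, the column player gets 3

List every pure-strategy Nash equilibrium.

(a2, b2)

(a1, b1): the column player prefers b2 (2 > -5) — not an equilibrium.
(a1, b2): the row player prefers a2 (2 > -2) — not an equilibrium.
(a2, b1): the row player prefers a1 (2 > -4); the column player prefers b2 (3 > -5) — not an equilibrium.
(a2, b2): the row player gets 2 ≥ -2 from a1, and the column player gets 3 ≥ -5 from b1 — Nash equilibrium.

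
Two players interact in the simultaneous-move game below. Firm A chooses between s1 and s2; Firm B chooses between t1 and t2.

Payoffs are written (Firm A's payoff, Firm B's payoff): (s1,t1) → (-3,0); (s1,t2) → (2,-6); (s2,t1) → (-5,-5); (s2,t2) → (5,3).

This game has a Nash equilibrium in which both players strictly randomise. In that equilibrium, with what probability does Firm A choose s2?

3/7

Let p be the probability that Firm A plays s1. In a completely mixed equilibrium, Firm B must be indifferent between t1 and t2.
Firm B's expected payoff from t1 is −5(1−p); from t2 it is −6p + 3(1−p).
Setting these equal: 5p − 5 = −9p + 3, so p = 4/7.
Therefore Firm A plays s2 with probability 1 − 4/7 = 3/7.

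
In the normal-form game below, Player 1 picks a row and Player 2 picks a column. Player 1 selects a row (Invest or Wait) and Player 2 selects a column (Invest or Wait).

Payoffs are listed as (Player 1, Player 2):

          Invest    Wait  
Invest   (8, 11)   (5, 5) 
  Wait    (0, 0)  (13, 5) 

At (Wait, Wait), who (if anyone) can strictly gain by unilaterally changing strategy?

Neither

Player 1 at (Wait, Wait) earns 13; deviating to Invest yields 5 — not better.
Player 2 earns 5; deviating to Invest yields 0 — not better.
Neither player can strictly improve; the profile is a Nash equilibrium.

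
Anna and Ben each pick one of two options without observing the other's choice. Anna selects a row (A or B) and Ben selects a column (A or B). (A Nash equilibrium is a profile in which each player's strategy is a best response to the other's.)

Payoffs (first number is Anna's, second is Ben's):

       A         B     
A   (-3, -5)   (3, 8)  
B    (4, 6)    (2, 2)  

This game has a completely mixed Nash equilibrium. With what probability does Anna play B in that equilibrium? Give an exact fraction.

13/17

Let p be the probability that Anna plays A. In a completely mixed equilibrium, Ben must be indifferent between A and B.
Ben's expected payoff from A is −5p + 6(1−p); from B it is 8p + 2(1−p).
Setting these equal: −11p + 6 = 6p + 2, so p = 4/17.
Therefore Anna plays B with probability 1 − 4/17 = 13/17.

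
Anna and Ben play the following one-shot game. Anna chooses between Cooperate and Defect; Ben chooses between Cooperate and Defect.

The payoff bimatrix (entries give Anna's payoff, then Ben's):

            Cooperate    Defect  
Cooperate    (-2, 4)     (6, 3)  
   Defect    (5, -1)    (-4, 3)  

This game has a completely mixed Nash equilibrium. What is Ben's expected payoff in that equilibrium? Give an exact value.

3

First find p, the probability Anna plays Cooperate, from Ben's indifference between Cooperate and Defect: 4p − (1−p) = 3p + 3(1−p), giving p = 4/5.
Since Ben is indifferent in equilibrium, Ben's expected payoff equals the payoff from either column against (4/5, 1/5). Using Cooperate: 4(4/5) − (1/5) = 3.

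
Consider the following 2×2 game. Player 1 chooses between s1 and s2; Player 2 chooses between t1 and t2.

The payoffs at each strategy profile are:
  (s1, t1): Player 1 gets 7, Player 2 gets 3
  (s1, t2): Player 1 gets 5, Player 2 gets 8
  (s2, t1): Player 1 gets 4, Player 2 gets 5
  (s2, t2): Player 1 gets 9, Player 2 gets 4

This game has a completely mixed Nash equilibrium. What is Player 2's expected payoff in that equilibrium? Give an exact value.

14/3

First find p, the probability Player 1 plays s1, from Player 2's indifference between t1 and t2: 3p + 5(1−p) = 8p + 4(1−p), giving p = 1/6.
Since Player 2 is indifferent in equilibrium, Player 2's expected payoff equals the payoff from either column against (1/6, 5/6). Using t1: 3(1/6) + 5(5/6) = 14/3.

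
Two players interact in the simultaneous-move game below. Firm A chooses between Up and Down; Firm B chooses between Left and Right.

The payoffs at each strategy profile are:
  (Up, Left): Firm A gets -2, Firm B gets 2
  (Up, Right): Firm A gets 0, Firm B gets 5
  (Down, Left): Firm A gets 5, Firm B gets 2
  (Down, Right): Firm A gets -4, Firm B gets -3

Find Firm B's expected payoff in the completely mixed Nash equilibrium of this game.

First find p, the probability Firm A plays Up, from Firm B's indifference between Left and Right: 2p + 2(1−p) = 5p − 3(1−p), giving p = 5/8.
Since Firm B is indifferent in equilibrium, Firm B's expected payoff equals the payoff from either column against (5/8, 3/8). Using Left: 2(5/8) + 2(3/8) = 2.

2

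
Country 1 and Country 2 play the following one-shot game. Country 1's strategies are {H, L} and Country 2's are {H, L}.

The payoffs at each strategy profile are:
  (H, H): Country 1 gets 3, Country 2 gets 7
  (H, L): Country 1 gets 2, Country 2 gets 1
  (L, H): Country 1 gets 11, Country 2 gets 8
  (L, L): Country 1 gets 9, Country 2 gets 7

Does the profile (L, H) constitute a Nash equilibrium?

At (L, H), Country 1 earns 11; switching to H would give 3, so Country 1 has no profitable deviation.
Country 2 earns 8; switching to L would give 7, so Country 2 has no profitable deviation.
Neither player can gain by a unilateral deviation, so this profile is a Nash equilibrium.

Yes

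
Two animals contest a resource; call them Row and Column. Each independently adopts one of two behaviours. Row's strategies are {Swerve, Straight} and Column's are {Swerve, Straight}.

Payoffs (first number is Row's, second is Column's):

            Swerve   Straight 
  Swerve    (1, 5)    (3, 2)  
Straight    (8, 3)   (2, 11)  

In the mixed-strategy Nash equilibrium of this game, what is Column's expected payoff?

49/11

First find p, the probability Row plays Swerve, from Column's indifference between Swerve and Straight: 5p + 3(1−p) = 2p + 11(1−p), giving p = 8/11.
Since Column is indifferent in equilibrium, Column's expected payoff equals the payoff from either column against (8/11, 3/11). Using Swerve: 5(8/11) + 3(3/11) = 49/11.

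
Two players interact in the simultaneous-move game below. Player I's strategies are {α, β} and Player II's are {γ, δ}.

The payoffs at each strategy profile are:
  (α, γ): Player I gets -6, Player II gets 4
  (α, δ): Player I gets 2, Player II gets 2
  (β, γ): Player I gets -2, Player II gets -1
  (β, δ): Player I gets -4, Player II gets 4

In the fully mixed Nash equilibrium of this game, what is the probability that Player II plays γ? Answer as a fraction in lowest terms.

3/5

Let q be the probability that Player II plays γ. In a completely mixed equilibrium, Player I must be indifferent between α and β.
Player I's expected payoff from α is −6q + 2(1−q); from β it is −2q − 4(1−q).
Setting these equal: −8q + 2 = 2q − 4, so q = 3/5.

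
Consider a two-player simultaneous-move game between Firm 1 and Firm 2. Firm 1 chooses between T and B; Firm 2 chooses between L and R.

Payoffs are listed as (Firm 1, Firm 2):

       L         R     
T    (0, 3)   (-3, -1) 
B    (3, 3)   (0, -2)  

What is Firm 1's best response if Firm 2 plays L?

Against L, Firm 1 earns 0 from T and 3 from B.
So B is the best response.

B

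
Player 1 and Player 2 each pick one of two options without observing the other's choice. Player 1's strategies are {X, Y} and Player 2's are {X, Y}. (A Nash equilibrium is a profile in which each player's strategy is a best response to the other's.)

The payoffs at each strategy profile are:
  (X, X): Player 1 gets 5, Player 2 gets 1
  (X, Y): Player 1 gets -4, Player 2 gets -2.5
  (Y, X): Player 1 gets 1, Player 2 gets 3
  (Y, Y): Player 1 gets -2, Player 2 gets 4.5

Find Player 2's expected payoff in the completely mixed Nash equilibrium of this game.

12/5

First find p, the probability Player 1 plays X, from Player 2's indifference between X and Y: p + 3(1−p) = −2.5p + 4.5(1−p), giving p = 3/10.
Since Player 2 is indifferent in equilibrium, Player 2's expected payoff equals the payoff from either column against (3/10, 7/10). Using X: (3/10) + 3(7/10) = 12/5.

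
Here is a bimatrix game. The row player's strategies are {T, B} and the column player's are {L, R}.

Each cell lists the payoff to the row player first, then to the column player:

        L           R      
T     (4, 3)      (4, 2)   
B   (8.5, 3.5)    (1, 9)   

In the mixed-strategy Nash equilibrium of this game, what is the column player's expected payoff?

First find x, the probability the row player plays T, from the column player's indifference between L and R: 3x + 3.5(1−x) = 2x + 9(1−x), giving x = 11/13.
Since the column player is indifferent in equilibrium, the column player's expected payoff equals the payoff from either column against (11/13, 2/13). Using L: 3(11/13) + 3.5(2/13) = 40/13.

40/13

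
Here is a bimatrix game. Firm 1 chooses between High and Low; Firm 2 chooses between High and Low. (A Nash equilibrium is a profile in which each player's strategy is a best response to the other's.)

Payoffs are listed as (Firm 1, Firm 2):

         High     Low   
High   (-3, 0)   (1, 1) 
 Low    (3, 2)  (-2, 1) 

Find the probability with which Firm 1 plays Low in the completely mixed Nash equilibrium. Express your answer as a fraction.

1/2

Let r be the probability that Firm 1 plays High. In a completely mixed equilibrium, Firm 2 must be indifferent between High and Low.
Firm 2's expected payoff from High is 2(1−r); from Low it is r + (1−r).
Setting these equal: −2r + 2 = 1, so r = 1/2.
Therefore Firm 1 plays Low with probability 1 − 1/2 = 1/2.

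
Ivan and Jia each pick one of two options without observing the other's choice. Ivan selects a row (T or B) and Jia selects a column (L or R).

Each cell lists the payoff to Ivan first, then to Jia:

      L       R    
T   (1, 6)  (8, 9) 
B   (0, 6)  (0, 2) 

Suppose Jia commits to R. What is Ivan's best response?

Against R, Ivan earns 8 from T and 0 from B.
So T is the best response.

T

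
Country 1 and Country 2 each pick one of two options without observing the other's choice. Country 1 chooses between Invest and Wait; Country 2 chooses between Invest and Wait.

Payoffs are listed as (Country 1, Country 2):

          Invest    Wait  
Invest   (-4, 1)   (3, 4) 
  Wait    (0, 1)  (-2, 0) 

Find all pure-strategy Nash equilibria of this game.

(Invest, Wait) and (Wait, Invest)

(Invest, Invest): Country 1 prefers Wait (0 > -4); Country 2 prefers Wait (4 > 1) — not an equilibrium.
(Invest, Wait): Country 1 gets 3 ≥ -2 from Wait, and Country 2 gets 4 ≥ 1 from Invest — Nash equilibrium.
(Wait, Invest): Country 1 gets 0 ≥ -4 from Invest, and Country 2 gets 1 ≥ 0 from Wait — Nash equilibrium.
(Wait, Wait): Country 1 prefers Invest (3 > -2); Country 2 prefers Invest (1 > 0) — not an equilibrium.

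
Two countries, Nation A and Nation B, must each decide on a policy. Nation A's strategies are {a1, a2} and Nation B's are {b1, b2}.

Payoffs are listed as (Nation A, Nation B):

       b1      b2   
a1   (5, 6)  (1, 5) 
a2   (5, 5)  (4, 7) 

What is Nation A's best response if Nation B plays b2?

a2

Against b2, Nation A earns 1 from a1 and 4 from a2.
So a2 is the best response.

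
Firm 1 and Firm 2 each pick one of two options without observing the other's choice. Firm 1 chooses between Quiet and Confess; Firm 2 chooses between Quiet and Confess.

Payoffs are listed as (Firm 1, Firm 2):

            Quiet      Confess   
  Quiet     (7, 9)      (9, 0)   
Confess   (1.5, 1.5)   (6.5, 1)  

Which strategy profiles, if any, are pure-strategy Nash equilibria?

(Quiet, Quiet): Firm 1 gets 7 ≥ 1.5 from Confess, and Firm 2 gets 9 ≥ 0 from Confess — Nash equilibrium.
(Quiet, Confess): Firm 2 prefers Quiet (9 > 0) — not an equilibrium.
(Confess, Quiet): Firm 1 prefers Quiet (7 > 1.5) — not an equilibrium.
(Confess, Confess): Firm 1 prefers Quiet (9 > 6.5); Firm 2 prefers Quiet (1.5 > 1) — not an equilibrium.

(Quiet, Quiet)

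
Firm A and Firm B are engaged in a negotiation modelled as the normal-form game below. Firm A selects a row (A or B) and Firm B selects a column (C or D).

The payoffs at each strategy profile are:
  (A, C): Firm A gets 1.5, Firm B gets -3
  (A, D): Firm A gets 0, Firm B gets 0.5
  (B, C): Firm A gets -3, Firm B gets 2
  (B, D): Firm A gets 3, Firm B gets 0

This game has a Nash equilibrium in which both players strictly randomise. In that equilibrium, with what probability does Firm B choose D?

3/5

Let q be the probability that Firm B plays C. In a completely mixed equilibrium, Firm A must be indifferent between A and B.
Firm A's expected payoff from A is 1.5q; from B it is −3q + 3(1−q).
Setting these equal: 1.5q = −6q + 3, so q = 2/5.
Therefore Firm B plays D with probability 1 − 2/5 = 3/5.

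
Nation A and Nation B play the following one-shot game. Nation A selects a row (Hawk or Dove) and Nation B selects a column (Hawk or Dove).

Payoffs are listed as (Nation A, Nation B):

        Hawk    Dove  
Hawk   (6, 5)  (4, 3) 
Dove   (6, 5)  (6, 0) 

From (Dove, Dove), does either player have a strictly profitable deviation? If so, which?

Nation A at (Dove, Dove) earns 6; deviating to Hawk yields 4 — not better.
Nation B earns 0; deviating to Hawk yields 5 — a strict improvement.
Only Nation B has a strictly profitable deviation.

Nation B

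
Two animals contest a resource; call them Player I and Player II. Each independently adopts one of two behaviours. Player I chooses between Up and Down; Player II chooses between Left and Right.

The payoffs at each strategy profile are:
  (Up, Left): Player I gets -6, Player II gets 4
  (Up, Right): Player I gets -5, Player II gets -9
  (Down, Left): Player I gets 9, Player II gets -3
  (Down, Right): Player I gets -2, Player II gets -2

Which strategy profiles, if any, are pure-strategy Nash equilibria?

(Up, Left): Player I prefers Down (9 > -6) — not an equilibrium.
(Up, Right): Player I prefers Down (-2 > -5); Player II prefers Left (4 > -9) — not an equilibrium.
(Down, Left): Player II prefers Right (-2 > -3) — not an equilibrium.
(Down, Right): Player I gets -2 ≥ -5 from Up, and Player II gets -2 ≥ -3 from Left — Nash equilibrium.

(Down, Right)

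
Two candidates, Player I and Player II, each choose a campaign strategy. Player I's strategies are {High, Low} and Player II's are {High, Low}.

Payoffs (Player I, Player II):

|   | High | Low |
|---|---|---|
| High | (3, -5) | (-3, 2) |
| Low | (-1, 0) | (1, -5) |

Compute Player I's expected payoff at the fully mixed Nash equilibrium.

First find y, the probability Player II plays High, from Player I's indifference between High and Low: 3y − 3(1−y) = −y + (1−y), giving y = 1/2.
Since Player I is indifferent in equilibrium, Player I's expected payoff equals the payoff from either row against (1/2, 1/2). Using High: 3(1/2) − 3(1/2) = 0.

0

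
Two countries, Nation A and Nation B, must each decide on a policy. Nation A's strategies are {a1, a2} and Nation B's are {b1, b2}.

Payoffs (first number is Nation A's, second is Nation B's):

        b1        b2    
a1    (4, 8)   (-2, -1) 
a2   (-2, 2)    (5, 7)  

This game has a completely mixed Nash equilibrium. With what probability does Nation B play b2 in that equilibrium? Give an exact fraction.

Let y be the probability that Nation B plays b1. In a completely mixed equilibrium, Nation A must be indifferent between a1 and a2.
Nation A's expected payoff from a1 is 4y − 2(1−y); from a2 it is −2y + 5(1−y).
Setting these equal: 6y − 2 = −7y + 5, so y = 7/13.
Therefore Nation B plays b2 with probability 1 − 7/13 = 6/13.

6/13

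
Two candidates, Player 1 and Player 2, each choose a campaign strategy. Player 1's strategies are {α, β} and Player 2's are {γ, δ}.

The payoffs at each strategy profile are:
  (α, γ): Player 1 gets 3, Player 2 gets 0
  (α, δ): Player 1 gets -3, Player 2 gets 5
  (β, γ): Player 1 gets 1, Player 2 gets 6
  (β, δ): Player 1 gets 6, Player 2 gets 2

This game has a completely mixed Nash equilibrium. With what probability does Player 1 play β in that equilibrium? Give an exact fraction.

5/9

Let p be the probability that Player 1 plays α. In a completely mixed equilibrium, Player 2 must be indifferent between γ and δ.
Player 2's expected payoff from γ is 6(1−p); from δ it is 5p + 2(1−p).
Setting these equal: −6p + 6 = 3p + 2, so p = 4/9.
Therefore Player 1 plays β with probability 1 − 4/9 = 5/9.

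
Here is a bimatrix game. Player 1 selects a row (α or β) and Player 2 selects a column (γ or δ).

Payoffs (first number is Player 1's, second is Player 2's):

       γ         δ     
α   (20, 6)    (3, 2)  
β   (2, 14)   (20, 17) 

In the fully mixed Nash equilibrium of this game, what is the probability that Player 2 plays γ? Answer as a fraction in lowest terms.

Let q be the probability that Player 2 plays γ. In a completely mixed equilibrium, Player 1 must be indifferent between α and β.
Player 1's expected payoff from α is 20q + 3(1−q); from β it is 2q + 20(1−q).
Setting these equal: 17q + 3 = −18q + 20, so q = 17/35.

17/35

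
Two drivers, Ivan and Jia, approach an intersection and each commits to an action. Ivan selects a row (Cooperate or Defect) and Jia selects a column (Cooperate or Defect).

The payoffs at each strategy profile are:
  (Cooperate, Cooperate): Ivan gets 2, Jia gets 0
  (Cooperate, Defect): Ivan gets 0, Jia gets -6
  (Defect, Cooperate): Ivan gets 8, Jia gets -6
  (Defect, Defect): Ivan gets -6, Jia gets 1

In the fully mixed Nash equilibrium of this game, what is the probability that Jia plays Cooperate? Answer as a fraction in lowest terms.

Let q be the probability that Jia plays Cooperate. In a completely mixed equilibrium, Ivan must be indifferent between Cooperate and Defect.
Ivan's expected payoff from Cooperate is 2q; from Defect it is 8q − 6(1−q).
Setting these equal: 2q = 14q − 6, so q = 1/2.

1/2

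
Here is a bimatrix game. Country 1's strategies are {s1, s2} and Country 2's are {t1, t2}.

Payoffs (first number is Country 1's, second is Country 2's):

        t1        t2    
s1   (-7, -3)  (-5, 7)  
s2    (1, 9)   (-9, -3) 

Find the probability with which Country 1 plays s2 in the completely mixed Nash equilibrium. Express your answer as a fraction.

5/11

Let x be the probability that Country 1 plays s1. In a completely mixed equilibrium, Country 2 must be indifferent between t1 and t2.
Country 2's expected payoff from t1 is −3x + 9(1−x); from t2 it is 7x − 3(1−x).
Setting these equal: −12x + 9 = 10x − 3, so x = 6/11.
Therefore Country 1 plays s2 with probability 1 − 6/11 = 5/11.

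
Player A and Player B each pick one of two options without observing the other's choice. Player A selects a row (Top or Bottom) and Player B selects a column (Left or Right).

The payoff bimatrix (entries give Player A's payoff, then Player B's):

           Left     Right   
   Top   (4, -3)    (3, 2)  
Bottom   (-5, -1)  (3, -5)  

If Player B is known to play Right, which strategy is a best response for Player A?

Against Right, Player A earns 3 from Top and 3 from Bottom.
So either strategy is a best response.

either — both Top and Bottom are best responses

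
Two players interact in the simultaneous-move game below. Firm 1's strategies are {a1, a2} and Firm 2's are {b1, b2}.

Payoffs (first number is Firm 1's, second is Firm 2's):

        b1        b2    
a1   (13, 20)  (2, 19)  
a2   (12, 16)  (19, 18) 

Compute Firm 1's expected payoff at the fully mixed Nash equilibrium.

First find q, the probability Firm 2 plays b1, from Firm 1's indifference between a1 and a2: 13q + 2(1−q) = 12q + 19(1−q), giving q = 17/18.
Since Firm 1 is indifferent in equilibrium, Firm 1's expected payoff equals the payoff from either row against (17/18, 1/18). Using a1: 13(17/18) + 2(1/18) = 223/18.

223/18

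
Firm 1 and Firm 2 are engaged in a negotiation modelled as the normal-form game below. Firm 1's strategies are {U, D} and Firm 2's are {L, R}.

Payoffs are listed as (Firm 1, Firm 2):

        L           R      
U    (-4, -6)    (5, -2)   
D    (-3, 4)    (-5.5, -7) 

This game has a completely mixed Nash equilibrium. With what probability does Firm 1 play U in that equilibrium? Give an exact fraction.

11/15

Let p be the probability that Firm 1 plays U. In a completely mixed equilibrium, Firm 2 must be indifferent between L and R.
Firm 2's expected payoff from L is −6p + 4(1−p); from R it is −2p − 7(1−p).
Setting these equal: −10p + 4 = 5p − 7, so p = 11/15.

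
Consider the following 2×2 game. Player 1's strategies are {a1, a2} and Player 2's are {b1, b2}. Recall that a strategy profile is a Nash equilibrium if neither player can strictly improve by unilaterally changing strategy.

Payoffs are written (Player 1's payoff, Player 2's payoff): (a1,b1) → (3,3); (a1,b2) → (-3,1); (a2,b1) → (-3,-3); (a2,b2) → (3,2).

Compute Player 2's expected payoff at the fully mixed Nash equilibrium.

9/7

First find p, the probability Player 1 plays a1, from Player 2's indifference between b1 and b2: 3p − 3(1−p) = p + 2(1−p), giving p = 5/7.
Since Player 2 is indifferent in equilibrium, Player 2's expected payoff equals the payoff from either column against (5/7, 2/7). Using b1: 3(5/7) − 3(2/7) = 9/7.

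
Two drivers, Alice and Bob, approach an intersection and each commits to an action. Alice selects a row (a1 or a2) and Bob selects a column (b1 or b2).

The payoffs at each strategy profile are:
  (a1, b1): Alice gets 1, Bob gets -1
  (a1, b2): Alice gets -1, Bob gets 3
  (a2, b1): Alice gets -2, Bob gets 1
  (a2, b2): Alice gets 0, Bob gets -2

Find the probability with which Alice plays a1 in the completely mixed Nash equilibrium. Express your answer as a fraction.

Let r be the probability that Alice plays a1. In a completely mixed equilibrium, Bob must be indifferent between b1 and b2.
Bob's expected payoff from b1 is −r + (1−r); from b2 it is 3r − 2(1−r).
Setting these equal: −2r + 1 = 5r − 2, so r = 3/7.

3/7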